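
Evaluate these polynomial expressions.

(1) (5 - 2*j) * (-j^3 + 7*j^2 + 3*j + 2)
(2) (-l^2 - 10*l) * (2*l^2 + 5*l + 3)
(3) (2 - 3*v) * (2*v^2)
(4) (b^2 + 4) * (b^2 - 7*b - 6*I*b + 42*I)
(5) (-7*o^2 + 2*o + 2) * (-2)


(1) = 2*j^4 - 19*j^3 + 29*j^2 + 11*j + 10
(2) = -2*l^4 - 25*l^3 - 53*l^2 - 30*l
(3) = -6*v^3 + 4*v^2
(4) = b^4 - 7*b^3 - 6*I*b^3 + 4*b^2 + 42*I*b^2 - 28*b - 24*I*b + 168*I
(5) = 14*o^2 - 4*o - 4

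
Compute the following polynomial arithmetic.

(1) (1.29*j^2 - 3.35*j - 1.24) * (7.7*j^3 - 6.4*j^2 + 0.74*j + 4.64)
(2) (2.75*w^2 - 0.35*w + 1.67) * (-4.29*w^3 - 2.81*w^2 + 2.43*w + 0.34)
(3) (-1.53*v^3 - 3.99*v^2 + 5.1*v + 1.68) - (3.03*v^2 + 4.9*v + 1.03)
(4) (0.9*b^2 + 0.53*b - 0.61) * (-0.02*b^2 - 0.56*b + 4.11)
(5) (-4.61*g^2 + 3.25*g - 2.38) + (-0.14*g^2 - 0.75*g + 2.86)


(1) = 9.933*j^5 - 34.051*j^4 + 12.8466*j^3 + 11.4426*j^2 - 16.4616*j - 5.7536
(2) = -11.7975*w^5 - 6.226*w^4 + 0.5017*w^3 - 4.6082*w^2 + 3.9391*w + 0.5678
(3) = -1.53*v^3 - 7.02*v^2 + 0.2*v + 0.65
(4) = -0.018*b^4 - 0.5146*b^3 + 3.4144*b^2 + 2.5199*b - 2.5071
(5) = -4.75*g^2 + 2.5*g + 0.48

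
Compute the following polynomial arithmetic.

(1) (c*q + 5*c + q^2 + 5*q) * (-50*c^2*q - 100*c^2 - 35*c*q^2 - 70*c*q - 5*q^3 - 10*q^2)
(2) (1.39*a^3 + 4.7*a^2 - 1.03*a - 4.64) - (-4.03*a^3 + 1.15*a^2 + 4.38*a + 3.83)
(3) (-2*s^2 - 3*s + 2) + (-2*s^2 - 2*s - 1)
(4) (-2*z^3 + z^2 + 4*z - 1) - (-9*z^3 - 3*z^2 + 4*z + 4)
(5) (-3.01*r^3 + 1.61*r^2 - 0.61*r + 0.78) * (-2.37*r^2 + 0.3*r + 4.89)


(1) = -50*c^3*q^2 - 350*c^3*q - 500*c^3 - 85*c^2*q^3 - 595*c^2*q^2 - 850*c^2*q - 40*c*q^4 - 280*c*q^3 - 400*c*q^2 - 5*q^5 - 35*q^4 - 50*q^3
(2) = 5.42*a^3 + 3.55*a^2 - 5.41*a - 8.47
(3) = -4*s^2 - 5*s + 1
(4) = 7*z^3 + 4*z^2 - 5
(5) = 7.1337*r^5 - 4.7187*r^4 - 12.7902*r^3 + 5.8413*r^2 - 2.7489*r + 3.8142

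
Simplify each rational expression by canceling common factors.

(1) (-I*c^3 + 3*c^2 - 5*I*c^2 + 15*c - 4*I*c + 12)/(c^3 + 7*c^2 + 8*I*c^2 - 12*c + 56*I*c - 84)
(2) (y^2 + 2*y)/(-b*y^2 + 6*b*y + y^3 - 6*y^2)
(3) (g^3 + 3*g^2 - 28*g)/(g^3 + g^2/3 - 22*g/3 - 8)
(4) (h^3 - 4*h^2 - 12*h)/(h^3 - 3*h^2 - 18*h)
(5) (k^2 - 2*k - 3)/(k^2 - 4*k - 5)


(1) = (-I*c^3 + c^2*(3 - 5*I) + c*(15 - 4*I) + 12)/(c^3 + c^2*(7 + 8*I) + c*(-12 + 56*I) - 84)
(2) = (y + 2)/(-b*y + 6*b + y^2 - 6*y)
(3) = (3*g^3 + 9*g^2 - 84*g)/(3*g^3 + g^2 - 22*g - 24)
(4) = (h + 2)/(h + 3)
(5) = (k - 3)/(k - 5)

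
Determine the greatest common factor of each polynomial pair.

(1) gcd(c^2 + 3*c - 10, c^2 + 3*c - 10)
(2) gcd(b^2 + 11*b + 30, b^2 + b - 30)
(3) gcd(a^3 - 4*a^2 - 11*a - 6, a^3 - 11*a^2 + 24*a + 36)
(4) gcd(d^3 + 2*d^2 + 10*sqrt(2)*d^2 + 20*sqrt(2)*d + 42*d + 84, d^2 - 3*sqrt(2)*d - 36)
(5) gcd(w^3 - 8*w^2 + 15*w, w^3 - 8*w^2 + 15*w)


(1) = gcd((c - 2)*(c + 5), (c - 2)*(c + 5)) = c^2 + 3*c - 10
(2) = b + 6
(3) = a^2 - 5*a - 6
(4) = gcd((d + 2)*(d + 3*sqrt(2))*(d + 7*sqrt(2)), (d - 6*sqrt(2))*(d + 3*sqrt(2))) = d + 3*sqrt(2)
(5) = gcd(w*(w - 5)*(w - 3), w*(w - 5)*(w - 3)) = w^3 - 8*w^2 + 15*w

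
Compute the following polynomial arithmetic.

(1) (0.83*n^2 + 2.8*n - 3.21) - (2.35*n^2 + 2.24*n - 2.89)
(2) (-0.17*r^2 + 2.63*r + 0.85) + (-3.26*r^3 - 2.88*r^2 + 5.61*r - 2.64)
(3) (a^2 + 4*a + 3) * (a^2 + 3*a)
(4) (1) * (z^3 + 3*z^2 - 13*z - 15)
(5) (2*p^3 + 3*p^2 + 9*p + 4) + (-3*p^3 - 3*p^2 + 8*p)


(1) = -1.52*n^2 + 0.56*n - 0.32
(2) = -3.26*r^3 - 3.05*r^2 + 8.24*r - 1.79
(3) = a^4 + 7*a^3 + 15*a^2 + 9*a
(4) = z^3 + 3*z^2 - 13*z - 15
(5) = -p^3 + 17*p + 4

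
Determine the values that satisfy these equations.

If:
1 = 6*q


Then:
q = 1/6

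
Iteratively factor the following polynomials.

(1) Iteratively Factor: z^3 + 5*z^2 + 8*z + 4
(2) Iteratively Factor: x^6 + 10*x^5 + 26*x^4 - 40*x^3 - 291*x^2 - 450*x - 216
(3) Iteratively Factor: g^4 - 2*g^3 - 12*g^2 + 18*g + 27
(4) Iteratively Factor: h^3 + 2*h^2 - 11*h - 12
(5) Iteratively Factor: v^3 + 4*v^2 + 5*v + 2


(1) = (z + 1)*(z^2 + 4*z + 4) = (z + 1)*(z + 2)*(z + 2)
(2) = (x + 3)*(x^5 + 7*x^4 + 5*x^3 - 55*x^2 - 126*x - 72) = (x + 3)^2*(x^4 + 4*x^3 - 7*x^2 - 34*x - 24) = (x + 2)*(x + 3)^2*(x^3 + 2*x^2 - 11*x - 12) = (x - 3)*(x + 2)*(x + 3)^2*(x^2 + 5*x + 4) = (x - 3)*(x + 2)*(x + 3)^2*(x + 4)*(x + 1)
(3) = (g - 3)*(g^3 + g^2 - 9*g - 9) = (g - 3)^2*(g^2 + 4*g + 3) = (g - 3)^2*(g + 1)*(g + 3)
(4) = (h + 1)*(h^2 + h - 12) = (h + 1)*(h + 4)*(h - 3)
(5) = (v + 2)*(v^2 + 2*v + 1) = (v + 1)*(v + 2)*(v + 1)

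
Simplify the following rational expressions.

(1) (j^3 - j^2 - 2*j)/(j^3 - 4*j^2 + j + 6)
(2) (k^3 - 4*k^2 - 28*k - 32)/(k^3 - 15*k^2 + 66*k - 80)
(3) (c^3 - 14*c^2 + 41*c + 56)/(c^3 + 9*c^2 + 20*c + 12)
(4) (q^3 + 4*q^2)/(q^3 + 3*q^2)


(1) = j/(j - 3)
(2) = (k^2 + 4*k + 4)/(k^2 - 7*k + 10)
(3) = (c^2 - 15*c + 56)/(c^2 + 8*c + 12)
(4) = (q + 4)/(q + 3)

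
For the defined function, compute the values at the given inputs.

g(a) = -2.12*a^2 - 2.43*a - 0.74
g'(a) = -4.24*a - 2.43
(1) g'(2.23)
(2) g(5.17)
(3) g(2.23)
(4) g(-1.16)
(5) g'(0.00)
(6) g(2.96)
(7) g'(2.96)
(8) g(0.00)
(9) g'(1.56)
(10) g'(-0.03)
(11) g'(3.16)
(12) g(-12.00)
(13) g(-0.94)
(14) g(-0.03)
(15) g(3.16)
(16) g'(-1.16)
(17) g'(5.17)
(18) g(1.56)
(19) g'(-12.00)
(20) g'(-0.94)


(1) = -11.89
(2) = -69.97
(3) = -16.70
(4) = -0.77
(5) = -2.43
(6) = -26.51
(7) = -14.98
(8) = -0.74
(9) = -9.04
(10) = -2.30
(11) = -15.83
(12) = -276.86
(13) = -0.33
(14) = -0.67
(15) = -29.59
(16) = 2.49
(17) = -24.35
(18) = -9.69
(19) = 48.45
(20) = 1.56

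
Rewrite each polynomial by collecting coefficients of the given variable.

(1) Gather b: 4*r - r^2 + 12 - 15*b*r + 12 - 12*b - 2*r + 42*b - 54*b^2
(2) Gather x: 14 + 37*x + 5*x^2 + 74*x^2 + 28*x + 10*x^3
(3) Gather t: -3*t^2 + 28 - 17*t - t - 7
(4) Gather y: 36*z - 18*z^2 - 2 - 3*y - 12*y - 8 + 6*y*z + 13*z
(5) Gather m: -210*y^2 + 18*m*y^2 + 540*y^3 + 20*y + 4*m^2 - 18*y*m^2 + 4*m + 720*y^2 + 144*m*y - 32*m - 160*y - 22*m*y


(1) = -54*b^2 + b*(30 - 15*r) - r^2 + 2*r + 24
(2) = 10*x^3 + 79*x^2 + 65*x + 14
(3) = -3*t^2 - 18*t + 21
(4) = y*(6*z - 15) - 18*z^2 + 49*z - 10
(5) = m^2*(4 - 18*y) + m*(18*y^2 + 122*y - 28) + 540*y^3 + 510*y^2 - 140*y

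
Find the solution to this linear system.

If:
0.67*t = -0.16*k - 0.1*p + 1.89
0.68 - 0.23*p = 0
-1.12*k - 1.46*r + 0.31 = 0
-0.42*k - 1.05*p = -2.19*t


Then:
k = 2.23
p = 2.96
r = -1.50
t = 1.85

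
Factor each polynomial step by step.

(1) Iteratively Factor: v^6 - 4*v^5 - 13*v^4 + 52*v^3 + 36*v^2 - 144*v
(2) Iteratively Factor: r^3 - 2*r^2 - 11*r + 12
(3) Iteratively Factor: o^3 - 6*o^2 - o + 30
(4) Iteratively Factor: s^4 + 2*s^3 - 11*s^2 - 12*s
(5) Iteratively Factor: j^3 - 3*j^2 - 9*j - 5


(1) = (v + 2)*(v^5 - 6*v^4 - v^3 + 54*v^2 - 72*v) = (v - 4)*(v + 2)*(v^4 - 2*v^3 - 9*v^2 + 18*v) = (v - 4)*(v - 2)*(v + 2)*(v^3 - 9*v) = v*(v - 4)*(v - 2)*(v + 2)*(v^2 - 9) = v*(v - 4)*(v - 3)*(v - 2)*(v + 2)*(v + 3)
(2) = (r - 1)*(r^2 - r - 12) = (r - 1)*(r + 3)*(r - 4)
(3) = (o - 3)*(o^2 - 3*o - 10) = (o - 5)*(o - 3)*(o + 2)
(4) = (s + 1)*(s^3 + s^2 - 12*s) = (s - 3)*(s + 1)*(s^2 + 4*s) = s*(s - 3)*(s + 1)*(s + 4)
(5) = (j - 5)*(j^2 + 2*j + 1) = (j - 5)*(j + 1)*(j + 1)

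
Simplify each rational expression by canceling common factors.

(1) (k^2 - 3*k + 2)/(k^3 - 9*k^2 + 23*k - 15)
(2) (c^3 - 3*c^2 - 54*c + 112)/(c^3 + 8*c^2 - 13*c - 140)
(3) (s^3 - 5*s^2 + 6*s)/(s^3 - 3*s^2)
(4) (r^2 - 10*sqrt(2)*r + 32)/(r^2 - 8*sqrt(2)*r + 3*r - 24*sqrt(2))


(1) = (k - 2)/(k^2 - 8*k + 15)
(2) = (c^2 - 10*c + 16)/(c^2 + c - 20)
(3) = (s - 2)/s
(4) = (r - 2*sqrt(2))/(r + 3)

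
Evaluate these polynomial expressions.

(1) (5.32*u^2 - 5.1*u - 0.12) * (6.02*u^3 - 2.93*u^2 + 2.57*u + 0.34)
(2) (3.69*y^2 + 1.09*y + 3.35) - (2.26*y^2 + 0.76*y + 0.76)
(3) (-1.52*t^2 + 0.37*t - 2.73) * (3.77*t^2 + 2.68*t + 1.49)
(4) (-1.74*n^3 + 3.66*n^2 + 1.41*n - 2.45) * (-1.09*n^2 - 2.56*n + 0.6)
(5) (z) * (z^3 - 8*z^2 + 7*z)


(1) = 32.0264*u^5 - 46.2896*u^4 + 27.893*u^3 - 10.9466*u^2 - 2.0424*u - 0.0408
(2) = 1.43*y^2 + 0.33*y + 2.59
(3) = -5.7304*t^4 - 2.6787*t^3 - 11.5653*t^2 - 6.7651*t - 4.0677
(4) = 1.8966*n^5 + 0.465*n^4 - 11.9505*n^3 + 1.2569*n^2 + 7.118*n - 1.47
(5) = z^4 - 8*z^3 + 7*z^2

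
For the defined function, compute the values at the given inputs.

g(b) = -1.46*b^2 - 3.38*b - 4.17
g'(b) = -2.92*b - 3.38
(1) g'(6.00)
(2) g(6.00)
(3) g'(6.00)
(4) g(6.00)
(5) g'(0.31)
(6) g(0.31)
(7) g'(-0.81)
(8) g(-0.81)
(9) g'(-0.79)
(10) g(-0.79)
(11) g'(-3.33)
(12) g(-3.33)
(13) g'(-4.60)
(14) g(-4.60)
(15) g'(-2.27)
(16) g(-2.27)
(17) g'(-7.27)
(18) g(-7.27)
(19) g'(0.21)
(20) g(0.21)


(1) = -20.90
(2) = -77.01
(3) = -20.90
(4) = -77.01
(5) = -4.29
(6) = -5.36
(7) = -1.01
(8) = -2.39
(9) = -1.07
(10) = -2.41
(11) = 6.34
(12) = -9.10
(13) = 10.05
(14) = -19.52
(15) = 3.25
(16) = -4.02
(17) = 17.85
(18) = -56.76
(19) = -3.99
(20) = -4.94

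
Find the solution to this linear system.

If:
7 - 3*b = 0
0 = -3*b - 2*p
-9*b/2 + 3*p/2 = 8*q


Then:
b = 7/3
p = -7/2
q = -63/32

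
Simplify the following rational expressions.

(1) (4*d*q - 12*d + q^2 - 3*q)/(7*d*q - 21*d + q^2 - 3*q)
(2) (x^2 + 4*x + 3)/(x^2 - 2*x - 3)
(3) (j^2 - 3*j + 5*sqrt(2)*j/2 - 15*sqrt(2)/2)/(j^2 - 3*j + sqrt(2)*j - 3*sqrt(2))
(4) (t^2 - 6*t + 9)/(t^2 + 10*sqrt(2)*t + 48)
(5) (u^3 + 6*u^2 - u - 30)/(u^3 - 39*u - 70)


(1) = (4*d + q)/(7*d + q)
(2) = (x + 3)/(x - 3)
(3) = (2*j + 5*sqrt(2))/(2*j + 2*sqrt(2))
(4) = (t^2 - 6*t + 9)/(t^2 + 10*sqrt(2)*t + 48)
(5) = (u^2 + u - 6)/(u^2 - 5*u - 14)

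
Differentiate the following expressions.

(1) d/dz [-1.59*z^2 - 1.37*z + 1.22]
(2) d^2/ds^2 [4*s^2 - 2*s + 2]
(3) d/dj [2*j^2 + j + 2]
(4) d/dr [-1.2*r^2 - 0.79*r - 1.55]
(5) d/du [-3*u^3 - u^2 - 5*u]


(1) = -3.18*z - 1.37
(2) = 8
(3) = 4*j + 1
(4) = -2.4*r - 0.79
(5) = -9*u^2 - 2*u - 5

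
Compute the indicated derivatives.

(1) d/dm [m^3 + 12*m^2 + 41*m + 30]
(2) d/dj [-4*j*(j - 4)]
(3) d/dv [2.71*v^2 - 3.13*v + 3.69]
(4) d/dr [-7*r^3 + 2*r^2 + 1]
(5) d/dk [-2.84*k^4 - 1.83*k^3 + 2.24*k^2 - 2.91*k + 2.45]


(1) = 3*m^2 + 24*m + 41
(2) = 16 - 8*j
(3) = 5.42*v - 3.13
(4) = r*(4 - 21*r)
(5) = -11.36*k^3 - 5.49*k^2 + 4.48*k - 2.91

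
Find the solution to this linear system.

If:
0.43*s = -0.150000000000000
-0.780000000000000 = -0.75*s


Then:
No Solution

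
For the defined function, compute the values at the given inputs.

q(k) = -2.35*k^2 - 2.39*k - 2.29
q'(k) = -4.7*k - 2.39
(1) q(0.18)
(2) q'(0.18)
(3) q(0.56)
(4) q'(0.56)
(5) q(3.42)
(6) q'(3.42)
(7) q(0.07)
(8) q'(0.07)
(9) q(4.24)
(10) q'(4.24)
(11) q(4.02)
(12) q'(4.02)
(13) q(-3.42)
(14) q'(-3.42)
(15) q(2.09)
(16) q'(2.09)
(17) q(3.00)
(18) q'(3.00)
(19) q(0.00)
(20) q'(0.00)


(1) = -2.80
(2) = -3.24
(3) = -4.37
(4) = -5.02
(5) = -37.95
(6) = -18.46
(7) = -2.47
(8) = -2.72
(9) = -54.67
(10) = -22.32
(11) = -49.87
(12) = -21.28
(13) = -21.60
(14) = 13.68
(15) = -17.55
(16) = -12.21
(17) = -30.61
(18) = -16.49
(19) = -2.29
(20) = -2.39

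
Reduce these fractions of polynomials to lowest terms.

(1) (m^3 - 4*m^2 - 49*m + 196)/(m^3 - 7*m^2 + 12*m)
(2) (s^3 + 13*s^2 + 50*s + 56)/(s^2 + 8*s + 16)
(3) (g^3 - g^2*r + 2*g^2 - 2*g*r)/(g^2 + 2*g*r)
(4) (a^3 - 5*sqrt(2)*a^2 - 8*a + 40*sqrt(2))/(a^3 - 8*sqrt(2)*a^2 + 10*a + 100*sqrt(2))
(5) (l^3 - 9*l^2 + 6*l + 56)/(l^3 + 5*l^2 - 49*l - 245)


(1) = (m^2 - 49)/(m^2 - 3*m)
(2) = (s^2 + 9*s + 14)/(s + 4)
(3) = (g^2 - g*r + 2*g - 2*r)/(g + 2*r)
(4) = (a - 2*sqrt(2))/(a - 5*sqrt(2))
(5) = (l^2 - 2*l - 8)/(l^2 + 12*l + 35)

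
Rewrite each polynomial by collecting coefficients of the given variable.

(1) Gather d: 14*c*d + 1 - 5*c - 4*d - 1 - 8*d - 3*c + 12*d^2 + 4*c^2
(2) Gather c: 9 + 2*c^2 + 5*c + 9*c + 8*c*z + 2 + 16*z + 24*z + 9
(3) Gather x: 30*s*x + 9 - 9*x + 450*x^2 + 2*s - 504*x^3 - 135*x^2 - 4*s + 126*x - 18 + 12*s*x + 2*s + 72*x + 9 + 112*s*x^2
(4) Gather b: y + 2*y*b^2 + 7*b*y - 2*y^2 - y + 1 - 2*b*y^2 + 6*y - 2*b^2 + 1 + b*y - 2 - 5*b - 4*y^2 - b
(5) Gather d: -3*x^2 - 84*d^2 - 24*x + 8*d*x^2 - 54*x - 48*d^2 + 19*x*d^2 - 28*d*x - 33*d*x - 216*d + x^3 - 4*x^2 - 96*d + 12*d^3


(1) = 4*c^2 - 8*c + 12*d^2 + d*(14*c - 12)
(2) = 2*c^2 + c*(8*z + 14) + 40*z + 20
(3) = -504*x^3 + x^2*(112*s + 315) + x*(42*s + 189)
(4) = b^2*(2*y - 2) + b*(-2*y^2 + 8*y - 6) - 6*y^2 + 6*y
(5) = 12*d^3 + d^2*(19*x - 132) + d*(8*x^2 - 61*x - 312) + x^3 - 7*x^2 - 78*x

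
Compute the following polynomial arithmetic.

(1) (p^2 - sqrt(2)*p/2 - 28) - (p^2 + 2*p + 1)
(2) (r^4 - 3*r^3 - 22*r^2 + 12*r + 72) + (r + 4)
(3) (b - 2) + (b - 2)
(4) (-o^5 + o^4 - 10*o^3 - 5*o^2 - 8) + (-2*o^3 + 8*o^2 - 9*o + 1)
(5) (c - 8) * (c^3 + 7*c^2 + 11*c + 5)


(1) = -2*p - sqrt(2)*p/2 - 29
(2) = r^4 - 3*r^3 - 22*r^2 + 13*r + 76
(3) = 2*b - 4
(4) = -o^5 + o^4 - 12*o^3 + 3*o^2 - 9*o - 7
(5) = c^4 - c^3 - 45*c^2 - 83*c - 40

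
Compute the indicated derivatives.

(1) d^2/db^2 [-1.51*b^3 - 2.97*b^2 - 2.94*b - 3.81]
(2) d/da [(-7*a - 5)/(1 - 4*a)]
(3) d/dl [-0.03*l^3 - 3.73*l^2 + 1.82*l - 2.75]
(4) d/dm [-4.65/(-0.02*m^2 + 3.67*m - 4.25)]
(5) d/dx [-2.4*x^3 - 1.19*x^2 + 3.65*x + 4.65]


(1) = -9.06*b - 5.94
(2) = -27/(4*a - 1)^2
(3) = -0.09*l^2 - 7.46*l + 1.82
(4) = (17.0655 - 0.186*m)/(0.02*m^2 - 3.67*m + 4.25)^2
(5) = -7.2*x^2 - 2.38*x + 3.65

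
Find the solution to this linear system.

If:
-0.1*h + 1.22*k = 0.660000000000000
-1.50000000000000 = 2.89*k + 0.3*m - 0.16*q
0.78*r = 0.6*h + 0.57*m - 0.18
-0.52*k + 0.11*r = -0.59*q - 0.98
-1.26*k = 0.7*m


Then:
h = -14.61
k = -0.66
m = 1.18
q = -0.26
r = -10.60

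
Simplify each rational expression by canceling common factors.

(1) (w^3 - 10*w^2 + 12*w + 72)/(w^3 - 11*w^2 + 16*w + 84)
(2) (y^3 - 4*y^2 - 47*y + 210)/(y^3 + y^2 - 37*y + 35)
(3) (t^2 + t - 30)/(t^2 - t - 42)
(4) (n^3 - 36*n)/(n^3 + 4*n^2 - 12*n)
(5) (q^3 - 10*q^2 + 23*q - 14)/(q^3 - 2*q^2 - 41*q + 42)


(1) = (w - 6)/(w - 7)
(2) = (y - 6)/(y - 1)
(3) = (t - 5)/(t - 7)
(4) = (n - 6)/(n - 2)
(5) = (q - 2)/(q + 6)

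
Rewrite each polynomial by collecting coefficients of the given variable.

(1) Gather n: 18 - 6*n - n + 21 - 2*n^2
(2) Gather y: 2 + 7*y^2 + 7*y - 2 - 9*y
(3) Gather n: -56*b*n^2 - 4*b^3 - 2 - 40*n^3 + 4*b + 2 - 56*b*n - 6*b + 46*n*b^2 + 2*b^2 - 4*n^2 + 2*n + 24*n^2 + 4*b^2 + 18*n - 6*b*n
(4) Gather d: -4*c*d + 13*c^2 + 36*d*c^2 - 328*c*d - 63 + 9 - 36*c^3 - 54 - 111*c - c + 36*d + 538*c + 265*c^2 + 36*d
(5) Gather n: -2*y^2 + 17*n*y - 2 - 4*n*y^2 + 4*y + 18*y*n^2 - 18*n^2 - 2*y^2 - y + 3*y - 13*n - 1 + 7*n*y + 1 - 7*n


(1) = -2*n^2 - 7*n + 39
(2) = 7*y^2 - 2*y
(3) = -4*b^3 + 6*b^2 - 2*b - 40*n^3 + n^2*(20 - 56*b) + n*(46*b^2 - 62*b + 20)
(4) = -36*c^3 + 278*c^2 + 426*c + d*(36*c^2 - 332*c + 72) - 108
(5) = n^2*(18*y - 18) + n*(-4*y^2 + 24*y - 20) - 4*y^2 + 6*y - 2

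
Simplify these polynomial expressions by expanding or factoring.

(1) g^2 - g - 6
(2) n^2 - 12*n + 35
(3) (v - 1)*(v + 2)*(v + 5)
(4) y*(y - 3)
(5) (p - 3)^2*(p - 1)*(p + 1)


(1) = (g - 3)*(g + 2)
(2) = (n - 7)*(n - 5)
(3) = v^3 + 6*v^2 + 3*v - 10
(4) = y^2 - 3*y
(5) = p^4 - 6*p^3 + 8*p^2 + 6*p - 9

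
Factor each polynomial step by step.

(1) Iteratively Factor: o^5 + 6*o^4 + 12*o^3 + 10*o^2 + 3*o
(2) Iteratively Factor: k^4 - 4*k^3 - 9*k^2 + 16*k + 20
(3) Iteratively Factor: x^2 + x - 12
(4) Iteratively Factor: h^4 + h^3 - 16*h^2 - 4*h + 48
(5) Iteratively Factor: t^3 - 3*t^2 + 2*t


(1) = (o + 1)*(o^4 + 5*o^3 + 7*o^2 + 3*o) = (o + 1)^2*(o^3 + 4*o^2 + 3*o) = (o + 1)^3*(o^2 + 3*o) = (o + 1)^3*(o + 3)*(o)
(2) = (k + 2)*(k^3 - 6*k^2 + 3*k + 10) = (k - 5)*(k + 2)*(k^2 - k - 2) = (k - 5)*(k + 1)*(k + 2)*(k - 2)
(3) = (x - 3)*(x + 4)
(4) = (h + 2)*(h^3 - h^2 - 14*h + 24) = (h + 2)*(h + 4)*(h^2 - 5*h + 6) = (h - 3)*(h + 2)*(h + 4)*(h - 2)
(5) = (t - 2)*(t^2 - t) = (t - 2)*(t - 1)*(t)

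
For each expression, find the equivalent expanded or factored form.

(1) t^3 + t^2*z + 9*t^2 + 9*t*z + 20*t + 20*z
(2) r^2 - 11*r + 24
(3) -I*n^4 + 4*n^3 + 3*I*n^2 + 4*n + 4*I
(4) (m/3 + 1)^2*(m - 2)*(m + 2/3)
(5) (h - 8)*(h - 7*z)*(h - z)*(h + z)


(1) = (t + 4)*(t + 5)*(t + z)
(2) = (r - 8)*(r - 3)
(3) = (n - I)*(n + 2*I)^2*(-I*n + 1)
(4) = m^4/9 + 14*m^3/27 - m^2/27 - 20*m/9 - 4/3
(5) = h^4 - 7*h^3*z - 8*h^3 - h^2*z^2 + 56*h^2*z + 7*h*z^3 + 8*h*z^2 - 56*z^3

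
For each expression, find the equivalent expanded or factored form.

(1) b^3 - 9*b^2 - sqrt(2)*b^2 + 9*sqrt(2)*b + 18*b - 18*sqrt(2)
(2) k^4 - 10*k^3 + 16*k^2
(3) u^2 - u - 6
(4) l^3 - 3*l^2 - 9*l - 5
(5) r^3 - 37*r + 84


(1) = (b - 6)*(b - 3)*(b - sqrt(2))
(2) = k^2*(k - 8)*(k - 2)
(3) = (u - 3)*(u + 2)
(4) = (l - 5)*(l + 1)^2
(5) = (r - 4)*(r - 3)*(r + 7)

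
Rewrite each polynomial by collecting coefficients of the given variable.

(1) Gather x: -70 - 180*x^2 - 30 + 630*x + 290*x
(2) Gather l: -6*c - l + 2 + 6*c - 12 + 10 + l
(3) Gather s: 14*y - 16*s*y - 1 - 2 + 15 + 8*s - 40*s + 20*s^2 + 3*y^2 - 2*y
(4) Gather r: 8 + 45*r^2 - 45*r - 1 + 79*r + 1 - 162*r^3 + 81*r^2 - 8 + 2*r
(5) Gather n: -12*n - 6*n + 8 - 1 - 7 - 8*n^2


(1) = -180*x^2 + 920*x - 100
(2) = 0
(3) = 20*s^2 + s*(-16*y - 32) + 3*y^2 + 12*y + 12
(4) = -162*r^3 + 126*r^2 + 36*r
(5) = -8*n^2 - 18*n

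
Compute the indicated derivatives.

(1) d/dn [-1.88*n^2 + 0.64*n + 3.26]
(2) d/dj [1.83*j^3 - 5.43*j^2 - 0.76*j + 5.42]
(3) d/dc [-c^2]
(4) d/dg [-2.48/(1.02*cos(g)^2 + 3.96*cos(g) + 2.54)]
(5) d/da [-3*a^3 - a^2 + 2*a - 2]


(1) = 0.64 - 3.76*n
(2) = 5.49*j^2 - 10.86*j - 0.76
(3) = -2*c
(4) = -(5.0592*cos(g) + 9.8208)*sin(g)/(1.02*cos(g)^2 + 3.96*cos(g) + 2.54)^2
(5) = -9*a^2 - 2*a + 2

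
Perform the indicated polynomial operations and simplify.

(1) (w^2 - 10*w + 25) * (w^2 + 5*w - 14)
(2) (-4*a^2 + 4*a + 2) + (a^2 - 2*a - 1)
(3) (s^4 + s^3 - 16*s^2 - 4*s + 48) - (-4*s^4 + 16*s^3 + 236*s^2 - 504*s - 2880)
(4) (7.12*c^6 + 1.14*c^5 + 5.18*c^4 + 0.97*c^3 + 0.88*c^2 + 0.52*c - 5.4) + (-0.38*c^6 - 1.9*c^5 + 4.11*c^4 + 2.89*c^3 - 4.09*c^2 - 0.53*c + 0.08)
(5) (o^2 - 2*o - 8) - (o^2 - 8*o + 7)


(1) = w^4 - 5*w^3 - 39*w^2 + 265*w - 350
(2) = -3*a^2 + 2*a + 1
(3) = 5*s^4 - 15*s^3 - 252*s^2 + 500*s + 2928
(4) = 6.74*c^6 - 0.76*c^5 + 9.29*c^4 + 3.86*c^3 - 3.21*c^2 - 0.01*c - 5.32
(5) = 6*o - 15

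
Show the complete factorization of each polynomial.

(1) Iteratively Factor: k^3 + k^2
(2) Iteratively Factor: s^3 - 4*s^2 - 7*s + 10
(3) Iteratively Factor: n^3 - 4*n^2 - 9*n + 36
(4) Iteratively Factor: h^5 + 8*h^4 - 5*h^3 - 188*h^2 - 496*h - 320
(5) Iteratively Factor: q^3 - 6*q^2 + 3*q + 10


(1) = (k)*(k^2 + k) = k^2*(k + 1)
(2) = (s - 1)*(s^2 - 3*s - 10) = (s - 1)*(s + 2)*(s - 5)
(3) = (n - 3)*(n^2 - n - 12) = (n - 4)*(n - 3)*(n + 3)
(4) = (h + 4)*(h^4 + 4*h^3 - 21*h^2 - 104*h - 80) = (h + 1)*(h + 4)*(h^3 + 3*h^2 - 24*h - 80) = (h + 1)*(h + 4)^2*(h^2 - h - 20) = (h - 5)*(h + 1)*(h + 4)^2*(h + 4)
(5) = (q + 1)*(q^2 - 7*q + 10) = (q - 5)*(q + 1)*(q - 2)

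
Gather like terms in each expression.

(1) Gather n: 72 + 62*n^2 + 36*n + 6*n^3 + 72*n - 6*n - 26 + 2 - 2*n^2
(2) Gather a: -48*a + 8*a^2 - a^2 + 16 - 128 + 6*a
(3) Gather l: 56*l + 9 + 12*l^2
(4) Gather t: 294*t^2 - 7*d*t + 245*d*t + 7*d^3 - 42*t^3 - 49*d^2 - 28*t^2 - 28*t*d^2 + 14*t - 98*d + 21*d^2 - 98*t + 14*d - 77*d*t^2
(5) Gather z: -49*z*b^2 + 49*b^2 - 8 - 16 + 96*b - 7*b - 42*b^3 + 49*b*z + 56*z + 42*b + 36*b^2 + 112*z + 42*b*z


(1) = 6*n^3 + 60*n^2 + 102*n + 48
(2) = 7*a^2 - 42*a - 112
(3) = 12*l^2 + 56*l + 9
(4) = 7*d^3 - 28*d^2 - 84*d - 42*t^3 + t^2*(266 - 77*d) + t*(-28*d^2 + 238*d - 84)
(5) = -42*b^3 + 85*b^2 + 131*b + z*(-49*b^2 + 91*b + 168) - 24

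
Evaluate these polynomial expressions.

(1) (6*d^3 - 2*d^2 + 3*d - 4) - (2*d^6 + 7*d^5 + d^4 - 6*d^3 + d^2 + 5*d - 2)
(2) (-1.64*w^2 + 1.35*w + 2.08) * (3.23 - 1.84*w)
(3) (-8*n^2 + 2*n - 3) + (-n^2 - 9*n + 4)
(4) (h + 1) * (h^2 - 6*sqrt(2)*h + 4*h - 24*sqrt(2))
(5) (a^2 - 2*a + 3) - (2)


(1) = -2*d^6 - 7*d^5 - d^4 + 12*d^3 - 3*d^2 - 2*d - 2
(2) = 3.0176*w^3 - 7.7812*w^2 + 0.5333*w + 6.7184
(3) = -9*n^2 - 7*n + 1
(4) = h^3 - 6*sqrt(2)*h^2 + 5*h^2 - 30*sqrt(2)*h + 4*h - 24*sqrt(2)
(5) = a^2 - 2*a + 1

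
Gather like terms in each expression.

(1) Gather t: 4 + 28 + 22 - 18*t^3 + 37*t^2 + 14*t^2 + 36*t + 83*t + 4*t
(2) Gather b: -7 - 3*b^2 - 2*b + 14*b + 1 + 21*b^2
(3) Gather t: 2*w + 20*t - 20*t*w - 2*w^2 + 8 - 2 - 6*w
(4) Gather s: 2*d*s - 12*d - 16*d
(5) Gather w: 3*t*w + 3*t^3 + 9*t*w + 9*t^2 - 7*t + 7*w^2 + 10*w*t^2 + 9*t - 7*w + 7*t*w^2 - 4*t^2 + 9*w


(1) = -18*t^3 + 51*t^2 + 123*t + 54
(2) = 18*b^2 + 12*b - 6
(3) = t*(20 - 20*w) - 2*w^2 - 4*w + 6
(4) = 2*d*s - 28*d
(5) = 3*t^3 + 5*t^2 + 2*t + w^2*(7*t + 7) + w*(10*t^2 + 12*t + 2)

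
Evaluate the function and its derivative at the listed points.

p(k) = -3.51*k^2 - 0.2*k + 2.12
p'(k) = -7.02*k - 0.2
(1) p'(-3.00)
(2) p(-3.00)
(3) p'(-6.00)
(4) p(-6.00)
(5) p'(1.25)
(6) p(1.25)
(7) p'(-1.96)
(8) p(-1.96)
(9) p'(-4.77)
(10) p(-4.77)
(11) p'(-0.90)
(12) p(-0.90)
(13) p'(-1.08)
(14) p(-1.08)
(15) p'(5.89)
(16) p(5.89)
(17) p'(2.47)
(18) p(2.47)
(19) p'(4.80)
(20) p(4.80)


(1) = 20.86
(2) = -28.87
(3) = 41.92
(4) = -123.04
(5) = -8.97
(6) = -3.61
(7) = 13.56
(8) = -10.97
(9) = 33.29
(10) = -76.79
(11) = 6.12
(12) = -0.54
(13) = 7.38
(14) = -1.76
(15) = -41.55
(16) = -120.83
(17) = -17.54
(18) = -19.79
(19) = -33.90
(20) = -79.71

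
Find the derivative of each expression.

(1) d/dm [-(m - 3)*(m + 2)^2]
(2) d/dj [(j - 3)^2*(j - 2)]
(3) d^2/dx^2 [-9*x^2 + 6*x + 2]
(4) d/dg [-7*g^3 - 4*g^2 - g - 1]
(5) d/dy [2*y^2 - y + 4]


(1) = (4 - 3*m)*(m + 2)
(2) = (j - 3)*(3*j - 7)
(3) = -18
(4) = -21*g^2 - 8*g - 1
(5) = 4*y - 1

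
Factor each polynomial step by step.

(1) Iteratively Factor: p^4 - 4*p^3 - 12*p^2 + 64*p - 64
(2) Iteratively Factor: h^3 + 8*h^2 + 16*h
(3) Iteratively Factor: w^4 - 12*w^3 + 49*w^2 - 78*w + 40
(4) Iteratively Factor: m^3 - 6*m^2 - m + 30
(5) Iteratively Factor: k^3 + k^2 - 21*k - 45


(1) = (p - 2)*(p^3 - 2*p^2 - 16*p + 32) = (p - 2)*(p + 4)*(p^2 - 6*p + 8) = (p - 2)^2*(p + 4)*(p - 4)
(2) = (h)*(h^2 + 8*h + 16) = h*(h + 4)*(h + 4)
(3) = (w - 1)*(w^3 - 11*w^2 + 38*w - 40) = (w - 4)*(w - 1)*(w^2 - 7*w + 10) = (w - 5)*(w - 4)*(w - 1)*(w - 2)
(4) = (m - 3)*(m^2 - 3*m - 10) = (m - 3)*(m + 2)*(m - 5)
(5) = (k - 5)*(k^2 + 6*k + 9) = (k - 5)*(k + 3)*(k + 3)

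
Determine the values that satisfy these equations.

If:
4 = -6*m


Then:
m = -2/3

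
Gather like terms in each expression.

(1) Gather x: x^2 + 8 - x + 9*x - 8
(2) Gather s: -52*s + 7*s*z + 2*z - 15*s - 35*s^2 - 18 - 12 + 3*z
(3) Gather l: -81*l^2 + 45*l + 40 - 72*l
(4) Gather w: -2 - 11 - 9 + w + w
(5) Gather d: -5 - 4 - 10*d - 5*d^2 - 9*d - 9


(1) = x^2 + 8*x
(2) = -35*s^2 + s*(7*z - 67) + 5*z - 30
(3) = -81*l^2 - 27*l + 40
(4) = 2*w - 22
(5) = -5*d^2 - 19*d - 18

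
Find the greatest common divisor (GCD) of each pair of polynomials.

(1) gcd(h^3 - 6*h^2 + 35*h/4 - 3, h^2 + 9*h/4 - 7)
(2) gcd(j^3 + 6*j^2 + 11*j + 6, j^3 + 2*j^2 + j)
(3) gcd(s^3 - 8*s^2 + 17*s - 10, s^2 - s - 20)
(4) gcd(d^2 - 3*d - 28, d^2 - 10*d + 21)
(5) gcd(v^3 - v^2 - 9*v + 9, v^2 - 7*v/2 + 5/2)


(1) = 1
(2) = gcd((j + 1)*(j + 2)*(j + 3), j*(j + 1)^2) = j + 1
(3) = gcd((s - 5)*(s - 2)*(s - 1), (s - 5)*(s + 4)) = s - 5
(4) = d - 7
(5) = v - 1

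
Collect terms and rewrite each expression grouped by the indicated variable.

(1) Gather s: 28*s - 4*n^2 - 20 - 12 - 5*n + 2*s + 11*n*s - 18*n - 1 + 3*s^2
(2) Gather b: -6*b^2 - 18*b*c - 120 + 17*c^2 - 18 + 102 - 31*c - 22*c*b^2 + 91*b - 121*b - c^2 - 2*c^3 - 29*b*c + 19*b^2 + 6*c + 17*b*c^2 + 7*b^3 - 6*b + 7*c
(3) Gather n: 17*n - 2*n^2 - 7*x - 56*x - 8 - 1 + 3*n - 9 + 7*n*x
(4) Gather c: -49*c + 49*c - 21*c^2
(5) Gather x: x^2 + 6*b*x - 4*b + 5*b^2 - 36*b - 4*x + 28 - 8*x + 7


(1) = -4*n^2 - 23*n + 3*s^2 + s*(11*n + 30) - 33
(2) = 7*b^3 + b^2*(13 - 22*c) + b*(17*c^2 - 47*c - 36) - 2*c^3 + 16*c^2 - 18*c - 36
(3) = -2*n^2 + n*(7*x + 20) - 63*x - 18
(4) = -21*c^2
(5) = 5*b^2 - 40*b + x^2 + x*(6*b - 12) + 35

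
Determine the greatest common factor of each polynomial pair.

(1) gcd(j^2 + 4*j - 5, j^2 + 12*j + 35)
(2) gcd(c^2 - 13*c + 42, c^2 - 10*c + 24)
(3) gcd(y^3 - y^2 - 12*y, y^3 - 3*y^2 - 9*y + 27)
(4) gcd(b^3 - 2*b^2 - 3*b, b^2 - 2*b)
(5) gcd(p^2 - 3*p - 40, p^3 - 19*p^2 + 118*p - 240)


(1) = j + 5
(2) = gcd((c - 7)*(c - 6), (c - 6)*(c - 4)) = c - 6
(3) = gcd(y*(y - 4)*(y + 3), (y - 3)^2*(y + 3)) = y + 3
(4) = b
(5) = p - 8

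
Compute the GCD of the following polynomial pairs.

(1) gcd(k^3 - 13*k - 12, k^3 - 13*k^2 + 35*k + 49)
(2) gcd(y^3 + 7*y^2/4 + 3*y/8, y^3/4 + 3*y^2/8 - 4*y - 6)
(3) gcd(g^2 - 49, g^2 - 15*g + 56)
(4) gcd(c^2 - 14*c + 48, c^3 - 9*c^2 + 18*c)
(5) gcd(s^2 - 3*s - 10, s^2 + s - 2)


(1) = k + 1
(2) = y + 3/2
(3) = g - 7
(4) = c - 6
(5) = gcd((s - 5)*(s + 2), (s - 1)*(s + 2)) = s + 2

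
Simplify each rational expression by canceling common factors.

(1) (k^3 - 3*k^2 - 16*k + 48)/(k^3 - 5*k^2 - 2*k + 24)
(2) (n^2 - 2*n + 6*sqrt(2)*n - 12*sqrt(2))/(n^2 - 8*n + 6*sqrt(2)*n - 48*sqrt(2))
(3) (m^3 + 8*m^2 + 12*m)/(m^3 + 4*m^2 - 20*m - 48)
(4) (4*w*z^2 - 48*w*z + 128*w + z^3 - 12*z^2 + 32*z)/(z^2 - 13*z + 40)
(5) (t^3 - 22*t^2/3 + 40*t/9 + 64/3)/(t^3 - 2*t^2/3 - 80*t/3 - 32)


(1) = (k + 4)/(k + 2)
(2) = (n - 2)/(n - 8)
(3) = m/(m - 4)
(4) = (4*w*z - 16*w + z^2 - 4*z)/(z - 5)
(5) = (3*t - 8)/(3*t + 12)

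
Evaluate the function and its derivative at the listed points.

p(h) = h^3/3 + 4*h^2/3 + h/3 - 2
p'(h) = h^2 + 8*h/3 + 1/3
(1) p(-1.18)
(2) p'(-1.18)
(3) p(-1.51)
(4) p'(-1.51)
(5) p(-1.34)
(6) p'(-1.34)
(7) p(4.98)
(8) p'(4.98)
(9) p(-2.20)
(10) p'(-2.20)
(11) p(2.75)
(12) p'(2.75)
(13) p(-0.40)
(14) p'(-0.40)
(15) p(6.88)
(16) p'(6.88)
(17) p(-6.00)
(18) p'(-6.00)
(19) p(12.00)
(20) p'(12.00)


(1) = -1.08
(2) = -1.42
(3) = -0.61
(4) = -1.41
(5) = -0.85
(6) = -1.44
(7) = 73.90
(8) = 38.41
(9) = 0.17
(10) = -0.69
(11) = 15.93
(12) = 15.23
(13) = -1.94
(14) = -0.57
(15) = 171.96
(16) = 66.01
(17) = -28.00
(18) = 20.33
(19) = 770.00
(20) = 176.33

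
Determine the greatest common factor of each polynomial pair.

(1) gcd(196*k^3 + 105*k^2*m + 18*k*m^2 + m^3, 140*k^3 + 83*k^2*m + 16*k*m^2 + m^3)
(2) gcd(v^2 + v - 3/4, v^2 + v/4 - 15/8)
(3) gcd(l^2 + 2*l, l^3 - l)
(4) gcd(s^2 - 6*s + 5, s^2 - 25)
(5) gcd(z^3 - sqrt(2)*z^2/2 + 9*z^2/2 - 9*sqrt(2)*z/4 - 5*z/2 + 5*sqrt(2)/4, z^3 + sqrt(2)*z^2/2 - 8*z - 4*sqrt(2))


(1) = gcd((4*k + m)*(7*k + m)^2, (4*k + m)*(5*k + m)*(7*k + m)) = 28*k^2 + 11*k*m + m^2
(2) = gcd((v - 1/2)*(v + 3/2), (v - 5/4)*(v + 3/2)) = v + 3/2
(3) = l
(4) = gcd((s - 5)*(s - 1), (s - 5)*(s + 5)) = s - 5
(5) = gcd((z - 1/2)*(z + 5)*(z - sqrt(2)/2), (z - 2*sqrt(2))*(z + sqrt(2)/2)*(z + 2*sqrt(2))) = 1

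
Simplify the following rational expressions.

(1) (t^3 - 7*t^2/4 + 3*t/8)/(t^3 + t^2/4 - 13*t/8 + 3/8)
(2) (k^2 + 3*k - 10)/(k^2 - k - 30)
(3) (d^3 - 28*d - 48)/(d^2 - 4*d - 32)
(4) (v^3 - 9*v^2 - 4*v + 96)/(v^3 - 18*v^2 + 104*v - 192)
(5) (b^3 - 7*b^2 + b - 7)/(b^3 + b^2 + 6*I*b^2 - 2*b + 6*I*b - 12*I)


(1) = (2*t^2 - 3*t)/(2*t^2 + t - 3)
(2) = (k - 2)/(k - 6)
(3) = (d^2 - 4*d - 12)/(d - 8)
(4) = (v + 3)/(v - 6)
(5) = (b^3 - 7*b^2 + b - 7)/(b^3 + b^2*(1 + 6*I) + b*(-2 + 6*I) - 12*I)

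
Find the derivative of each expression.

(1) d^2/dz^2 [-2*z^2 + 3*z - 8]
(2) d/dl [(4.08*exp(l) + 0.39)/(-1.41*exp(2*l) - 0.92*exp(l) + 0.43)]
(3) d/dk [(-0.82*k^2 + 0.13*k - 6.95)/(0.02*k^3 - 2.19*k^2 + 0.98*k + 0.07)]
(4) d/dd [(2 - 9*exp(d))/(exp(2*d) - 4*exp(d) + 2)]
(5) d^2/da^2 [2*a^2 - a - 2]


(1) = -4
(2) = (5.7528*exp(2*l) + 1.0998*exp(l) + 2.1132)*exp(l)/(1.9881*exp(4*l) + 2.5944*exp(3*l) - 0.3662*exp(2*l) - 0.7912*exp(l) + 0.1849)
(3) = (0.0164*k^4 - 0.0052*k^3 - 0.1019*k^2 - 30.5558*k + 6.8201)/(0.0004*k^6 - 0.0876*k^5 + 4.8353*k^4 - 4.2896*k^3 + 0.6538*k^2 + 0.1372*k + 0.0049)
(4) = (9*exp(2*d) - 4*exp(d) - 10)*exp(d)/(exp(4*d) - 8*exp(3*d) + 20*exp(2*d) - 16*exp(d) + 4)
(5) = 4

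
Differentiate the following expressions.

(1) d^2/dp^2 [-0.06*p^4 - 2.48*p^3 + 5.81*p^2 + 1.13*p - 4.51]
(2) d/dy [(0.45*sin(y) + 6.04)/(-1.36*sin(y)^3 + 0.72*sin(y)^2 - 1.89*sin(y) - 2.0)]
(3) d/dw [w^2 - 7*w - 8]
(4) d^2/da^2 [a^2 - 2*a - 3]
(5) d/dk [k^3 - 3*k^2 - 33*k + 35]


(1) = -0.72*p^2 - 14.88*p + 11.62
(2) = (1.224*sin(y)^3 + 24.3192*sin(y)^2 - 8.6976*sin(y) + 10.5156)*cos(y)/(1.8496*sin(y)^6 - 1.9584*sin(y)^5 + 5.6592*sin(y)^4 + 2.7184*sin(y)^3 + 0.6921*sin(y)^2 + 7.56*sin(y) + 4.0)
(3) = 2*w - 7
(4) = 2
(5) = 3*k^2 - 6*k - 33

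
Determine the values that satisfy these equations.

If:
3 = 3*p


Then:
p = 1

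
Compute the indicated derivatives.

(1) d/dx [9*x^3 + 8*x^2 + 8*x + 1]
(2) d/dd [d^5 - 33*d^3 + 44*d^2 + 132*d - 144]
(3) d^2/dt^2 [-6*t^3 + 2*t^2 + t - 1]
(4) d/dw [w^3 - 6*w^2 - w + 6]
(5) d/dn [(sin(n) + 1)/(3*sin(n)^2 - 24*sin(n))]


(1) = 27*x^2 + 16*x + 8
(2) = 5*d^4 - 99*d^2 + 88*d + 132
(3) = 4 - 36*t
(4) = 3*w^2 - 12*w - 1
(5) = (-cos(n) - 2/tan(n) + 8*cos(n)/sin(n)^2)/(3*(sin(n) - 8)^2)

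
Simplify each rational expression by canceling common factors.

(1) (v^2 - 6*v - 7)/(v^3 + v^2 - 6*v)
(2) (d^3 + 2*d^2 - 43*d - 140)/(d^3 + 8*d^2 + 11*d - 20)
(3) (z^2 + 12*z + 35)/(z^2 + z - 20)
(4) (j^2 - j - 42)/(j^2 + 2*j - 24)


(1) = (v^2 - 6*v - 7)/(v^3 + v^2 - 6*v)
(2) = (d - 7)/(d - 1)
(3) = (z + 7)/(z - 4)
(4) = (j - 7)/(j - 4)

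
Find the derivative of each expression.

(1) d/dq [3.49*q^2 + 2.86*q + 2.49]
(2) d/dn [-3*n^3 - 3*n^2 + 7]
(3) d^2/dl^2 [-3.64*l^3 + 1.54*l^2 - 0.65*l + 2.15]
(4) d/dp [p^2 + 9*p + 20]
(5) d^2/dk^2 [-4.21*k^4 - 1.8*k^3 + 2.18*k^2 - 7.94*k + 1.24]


(1) = 6.98*q + 2.86
(2) = 3*n*(-3*n - 2)
(3) = 3.08 - 21.84*l
(4) = 2*p + 9
(5) = -50.52*k^2 - 10.8*k + 4.36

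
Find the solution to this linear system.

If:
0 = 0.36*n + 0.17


Then:
n = -0.47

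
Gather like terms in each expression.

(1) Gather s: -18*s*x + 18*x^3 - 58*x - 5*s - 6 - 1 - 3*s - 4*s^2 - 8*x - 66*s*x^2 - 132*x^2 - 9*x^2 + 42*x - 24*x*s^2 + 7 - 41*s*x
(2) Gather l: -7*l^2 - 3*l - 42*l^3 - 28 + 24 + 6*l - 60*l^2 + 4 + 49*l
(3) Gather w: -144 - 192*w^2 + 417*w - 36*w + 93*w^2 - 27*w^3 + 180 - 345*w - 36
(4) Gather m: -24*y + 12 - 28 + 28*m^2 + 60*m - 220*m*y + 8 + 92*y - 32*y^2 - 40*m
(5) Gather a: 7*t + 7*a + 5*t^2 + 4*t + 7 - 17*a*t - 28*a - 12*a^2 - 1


(1) = s^2*(-24*x - 4) + s*(-66*x^2 - 59*x - 8) + 18*x^3 - 141*x^2 - 24*x
(2) = -42*l^3 - 67*l^2 + 52*l
(3) = -27*w^3 - 99*w^2 + 36*w
(4) = 28*m^2 + m*(20 - 220*y) - 32*y^2 + 68*y - 8
(5) = -12*a^2 + a*(-17*t - 21) + 5*t^2 + 11*t + 6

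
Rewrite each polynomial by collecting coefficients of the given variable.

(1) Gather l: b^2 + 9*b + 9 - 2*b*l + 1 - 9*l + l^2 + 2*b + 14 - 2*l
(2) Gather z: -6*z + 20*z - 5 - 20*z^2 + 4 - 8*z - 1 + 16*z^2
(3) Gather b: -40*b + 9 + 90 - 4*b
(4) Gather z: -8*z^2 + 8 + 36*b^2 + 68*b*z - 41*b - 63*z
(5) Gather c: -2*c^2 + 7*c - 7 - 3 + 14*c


(1) = b^2 + 11*b + l^2 + l*(-2*b - 11) + 24
(2) = -4*z^2 + 6*z - 2
(3) = 99 - 44*b
(4) = 36*b^2 - 41*b - 8*z^2 + z*(68*b - 63) + 8
(5) = -2*c^2 + 21*c - 10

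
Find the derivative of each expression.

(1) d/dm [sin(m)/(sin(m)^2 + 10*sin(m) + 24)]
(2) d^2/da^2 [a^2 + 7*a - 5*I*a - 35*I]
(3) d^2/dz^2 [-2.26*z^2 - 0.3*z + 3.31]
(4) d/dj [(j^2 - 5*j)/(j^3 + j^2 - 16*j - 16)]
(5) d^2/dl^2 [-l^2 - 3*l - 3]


(1) = (cos(m)^2 + 23)*cos(m)/((sin(m) + 4)^2*(sin(m) + 6)^2)
(2) = 2
(3) = -4.52000000000000
(4) = (-j*(j - 5)*(3*j^2 + 2*j - 16) + (2*j - 5)*(j^3 + j^2 - 16*j - 16))/(j^3 + j^2 - 16*j - 16)^2
(5) = -2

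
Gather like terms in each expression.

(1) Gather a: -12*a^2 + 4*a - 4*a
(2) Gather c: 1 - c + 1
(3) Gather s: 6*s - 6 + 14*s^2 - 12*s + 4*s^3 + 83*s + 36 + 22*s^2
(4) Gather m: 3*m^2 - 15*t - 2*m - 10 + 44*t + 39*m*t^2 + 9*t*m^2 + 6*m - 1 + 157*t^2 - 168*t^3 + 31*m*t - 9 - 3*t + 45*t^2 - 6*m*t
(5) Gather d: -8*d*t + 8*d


(1) = -12*a^2
(2) = 2 - c
(3) = 4*s^3 + 36*s^2 + 77*s + 30
(4) = m^2*(9*t + 3) + m*(39*t^2 + 25*t + 4) - 168*t^3 + 202*t^2 + 26*t - 20
(5) = d*(8 - 8*t)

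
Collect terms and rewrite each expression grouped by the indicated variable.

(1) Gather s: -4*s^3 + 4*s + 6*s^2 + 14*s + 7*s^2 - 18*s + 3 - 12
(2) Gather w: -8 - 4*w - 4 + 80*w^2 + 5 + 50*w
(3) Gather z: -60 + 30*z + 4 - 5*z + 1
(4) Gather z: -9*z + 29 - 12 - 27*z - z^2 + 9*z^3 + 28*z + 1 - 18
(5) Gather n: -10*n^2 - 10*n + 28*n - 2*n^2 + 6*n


(1) = -4*s^3 + 13*s^2 - 9
(2) = 80*w^2 + 46*w - 7
(3) = 25*z - 55
(4) = 9*z^3 - z^2 - 8*z
(5) = -12*n^2 + 24*n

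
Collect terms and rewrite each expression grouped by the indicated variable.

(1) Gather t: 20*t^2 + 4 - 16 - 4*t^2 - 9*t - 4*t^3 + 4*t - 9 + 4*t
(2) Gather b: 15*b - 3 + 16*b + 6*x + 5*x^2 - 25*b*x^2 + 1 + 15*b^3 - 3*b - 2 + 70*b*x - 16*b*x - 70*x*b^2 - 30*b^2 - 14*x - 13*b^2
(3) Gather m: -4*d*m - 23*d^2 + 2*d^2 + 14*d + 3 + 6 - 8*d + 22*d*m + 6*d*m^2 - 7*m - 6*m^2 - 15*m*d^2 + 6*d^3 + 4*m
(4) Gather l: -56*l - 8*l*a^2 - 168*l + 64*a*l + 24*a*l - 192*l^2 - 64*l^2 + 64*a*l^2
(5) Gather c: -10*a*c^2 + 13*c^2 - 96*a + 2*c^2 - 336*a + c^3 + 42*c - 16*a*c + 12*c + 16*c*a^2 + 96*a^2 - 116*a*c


(1) = -4*t^3 + 16*t^2 - t - 21
(2) = 15*b^3 + b^2*(-70*x - 43) + b*(-25*x^2 + 54*x + 28) + 5*x^2 - 8*x - 4
(3) = 6*d^3 - 21*d^2 + 6*d + m^2*(6*d - 6) + m*(-15*d^2 + 18*d - 3) + 9
(4) = l^2*(64*a - 256) + l*(-8*a^2 + 88*a - 224)
(5) = 96*a^2 - 432*a + c^3 + c^2*(15 - 10*a) + c*(16*a^2 - 132*a + 54)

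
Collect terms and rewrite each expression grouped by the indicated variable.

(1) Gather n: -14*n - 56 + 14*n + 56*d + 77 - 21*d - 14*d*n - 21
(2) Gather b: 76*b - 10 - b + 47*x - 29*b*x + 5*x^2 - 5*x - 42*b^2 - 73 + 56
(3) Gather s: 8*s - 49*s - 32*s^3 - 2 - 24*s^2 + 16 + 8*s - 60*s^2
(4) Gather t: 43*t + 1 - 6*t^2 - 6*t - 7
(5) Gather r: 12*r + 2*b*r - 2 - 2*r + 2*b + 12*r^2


(1) = -14*d*n + 35*d
(2) = -42*b^2 + b*(75 - 29*x) + 5*x^2 + 42*x - 27
(3) = -32*s^3 - 84*s^2 - 33*s + 14
(4) = -6*t^2 + 37*t - 6
(5) = 2*b + 12*r^2 + r*(2*b + 10) - 2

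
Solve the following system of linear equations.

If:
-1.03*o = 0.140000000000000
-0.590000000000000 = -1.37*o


Then:
No Solution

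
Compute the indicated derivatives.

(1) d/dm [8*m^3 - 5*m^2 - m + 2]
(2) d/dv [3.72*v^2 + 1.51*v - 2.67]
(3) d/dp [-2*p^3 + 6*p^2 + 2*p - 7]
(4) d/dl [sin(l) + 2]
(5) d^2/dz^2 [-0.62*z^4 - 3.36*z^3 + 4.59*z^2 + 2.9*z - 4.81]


(1) = 24*m^2 - 10*m - 1
(2) = 7.44*v + 1.51
(3) = -6*p^2 + 12*p + 2
(4) = cos(l)
(5) = -7.44*z^2 - 20.16*z + 9.18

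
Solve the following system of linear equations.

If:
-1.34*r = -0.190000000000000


Then:
r = 0.14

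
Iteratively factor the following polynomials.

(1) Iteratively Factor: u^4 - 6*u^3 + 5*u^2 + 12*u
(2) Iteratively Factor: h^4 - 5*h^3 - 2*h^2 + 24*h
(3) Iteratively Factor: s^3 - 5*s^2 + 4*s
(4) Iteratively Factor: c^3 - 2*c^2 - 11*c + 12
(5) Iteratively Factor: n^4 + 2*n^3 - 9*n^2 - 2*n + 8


(1) = (u + 1)*(u^3 - 7*u^2 + 12*u) = (u - 3)*(u + 1)*(u^2 - 4*u) = u*(u - 3)*(u + 1)*(u - 4)
(2) = (h - 3)*(h^3 - 2*h^2 - 8*h) = (h - 3)*(h + 2)*(h^2 - 4*h) = h*(h - 3)*(h + 2)*(h - 4)
(3) = (s - 1)*(s^2 - 4*s) = s*(s - 1)*(s - 4)
(4) = (c + 3)*(c^2 - 5*c + 4) = (c - 4)*(c + 3)*(c - 1)
(5) = (n - 1)*(n^3 + 3*n^2 - 6*n - 8) = (n - 2)*(n - 1)*(n^2 + 5*n + 4) = (n - 2)*(n - 1)*(n + 4)*(n + 1)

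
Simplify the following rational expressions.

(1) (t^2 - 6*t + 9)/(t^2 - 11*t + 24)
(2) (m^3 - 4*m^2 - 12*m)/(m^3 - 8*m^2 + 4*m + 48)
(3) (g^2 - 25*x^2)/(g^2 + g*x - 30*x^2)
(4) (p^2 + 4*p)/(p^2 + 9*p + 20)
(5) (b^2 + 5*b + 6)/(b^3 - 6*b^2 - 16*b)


(1) = (t - 3)/(t - 8)
(2) = m/(m - 4)
(3) = (g + 5*x)/(g + 6*x)
(4) = p/(p + 5)
(5) = (b + 3)/(b^2 - 8*b)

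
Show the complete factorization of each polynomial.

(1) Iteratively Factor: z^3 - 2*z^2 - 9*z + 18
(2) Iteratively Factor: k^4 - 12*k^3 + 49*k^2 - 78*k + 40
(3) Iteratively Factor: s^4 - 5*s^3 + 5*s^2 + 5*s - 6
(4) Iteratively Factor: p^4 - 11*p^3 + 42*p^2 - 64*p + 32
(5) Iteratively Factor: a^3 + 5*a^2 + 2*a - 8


(1) = (z - 3)*(z^2 + z - 6) = (z - 3)*(z + 3)*(z - 2)
(2) = (k - 2)*(k^3 - 10*k^2 + 29*k - 20) = (k - 2)*(k - 1)*(k^2 - 9*k + 20) = (k - 4)*(k - 2)*(k - 1)*(k - 5)
(3) = (s - 2)*(s^3 - 3*s^2 - s + 3) = (s - 3)*(s - 2)*(s^2 - 1) = (s - 3)*(s - 2)*(s + 1)*(s - 1)
(4) = (p - 4)*(p^3 - 7*p^2 + 14*p - 8) = (p - 4)*(p - 2)*(p^2 - 5*p + 4) = (p - 4)^2*(p - 2)*(p - 1)
(5) = (a + 4)*(a^2 + a - 2) = (a + 2)*(a + 4)*(a - 1)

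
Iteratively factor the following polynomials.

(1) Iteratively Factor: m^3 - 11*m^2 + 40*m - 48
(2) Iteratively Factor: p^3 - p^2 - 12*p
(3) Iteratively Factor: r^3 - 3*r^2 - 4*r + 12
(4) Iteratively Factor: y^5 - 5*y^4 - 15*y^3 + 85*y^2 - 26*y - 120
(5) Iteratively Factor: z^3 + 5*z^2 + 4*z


(1) = (m - 4)*(m^2 - 7*m + 12) = (m - 4)^2*(m - 3)
(2) = (p + 3)*(p^2 - 4*p) = (p - 4)*(p + 3)*(p)
(3) = (r - 3)*(r^2 - 4) = (r - 3)*(r + 2)*(r - 2)
(4) = (y - 3)*(y^4 - 2*y^3 - 21*y^2 + 22*y + 40) = (y - 3)*(y + 1)*(y^3 - 3*y^2 - 18*y + 40) = (y - 5)*(y - 3)*(y + 1)*(y^2 + 2*y - 8) = (y - 5)*(y - 3)*(y - 2)*(y + 1)*(y + 4)
(5) = (z + 4)*(z^2 + z) = (z + 1)*(z + 4)*(z)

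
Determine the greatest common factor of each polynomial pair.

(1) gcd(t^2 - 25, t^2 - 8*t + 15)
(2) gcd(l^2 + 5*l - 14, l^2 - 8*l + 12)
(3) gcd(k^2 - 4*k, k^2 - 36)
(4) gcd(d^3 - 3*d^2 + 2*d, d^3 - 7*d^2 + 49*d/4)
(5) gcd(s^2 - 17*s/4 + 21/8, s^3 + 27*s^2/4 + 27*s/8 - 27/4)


(1) = t - 5
(2) = gcd((l - 2)*(l + 7), (l - 6)*(l - 2)) = l - 2
(3) = gcd(k*(k - 4), (k - 6)*(k + 6)) = 1
(4) = d
(5) = gcd((s - 7/2)*(s - 3/4), (s - 3/4)*(s + 3/2)*(s + 6)) = s - 3/4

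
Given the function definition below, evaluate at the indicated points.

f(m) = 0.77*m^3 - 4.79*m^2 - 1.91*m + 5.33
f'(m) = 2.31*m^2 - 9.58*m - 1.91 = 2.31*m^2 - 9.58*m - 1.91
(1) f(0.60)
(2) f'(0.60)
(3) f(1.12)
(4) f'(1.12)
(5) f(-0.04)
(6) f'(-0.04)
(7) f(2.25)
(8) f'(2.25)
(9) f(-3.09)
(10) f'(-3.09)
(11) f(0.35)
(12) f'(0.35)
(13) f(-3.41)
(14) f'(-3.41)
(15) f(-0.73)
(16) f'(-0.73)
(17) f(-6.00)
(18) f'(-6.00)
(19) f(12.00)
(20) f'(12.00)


(1) = 2.63
(2) = -6.83
(3) = -1.74
(4) = -9.74
(5) = 5.40
(6) = -1.52
(7) = -14.45
(8) = -11.77
(9) = -57.22
(10) = 49.75
(11) = 4.11
(12) = -4.98
(13) = -74.39
(14) = 57.62
(15) = 3.87
(16) = 6.31
(17) = -321.97
(18) = 138.73
(19) = 623.21
(20) = 215.77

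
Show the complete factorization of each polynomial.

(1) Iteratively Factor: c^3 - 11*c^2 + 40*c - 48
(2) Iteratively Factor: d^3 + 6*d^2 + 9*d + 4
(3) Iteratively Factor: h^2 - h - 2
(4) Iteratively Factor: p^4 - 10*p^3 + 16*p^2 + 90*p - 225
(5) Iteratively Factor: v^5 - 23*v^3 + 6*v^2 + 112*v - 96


(1) = (c - 3)*(c^2 - 8*c + 16) = (c - 4)*(c - 3)*(c - 4)
(2) = (d + 1)*(d^2 + 5*d + 4) = (d + 1)^2*(d + 4)
(3) = (h - 2)*(h + 1)
(4) = (p + 3)*(p^3 - 13*p^2 + 55*p - 75) = (p - 5)*(p + 3)*(p^2 - 8*p + 15) = (p - 5)^2*(p + 3)*(p - 3)
(5) = (v + 3)*(v^4 - 3*v^3 - 14*v^2 + 48*v - 32) = (v + 3)*(v + 4)*(v^3 - 7*v^2 + 14*v - 8) = (v - 2)*(v + 3)*(v + 4)*(v^2 - 5*v + 4) = (v - 2)*(v - 1)*(v + 3)*(v + 4)*(v - 4)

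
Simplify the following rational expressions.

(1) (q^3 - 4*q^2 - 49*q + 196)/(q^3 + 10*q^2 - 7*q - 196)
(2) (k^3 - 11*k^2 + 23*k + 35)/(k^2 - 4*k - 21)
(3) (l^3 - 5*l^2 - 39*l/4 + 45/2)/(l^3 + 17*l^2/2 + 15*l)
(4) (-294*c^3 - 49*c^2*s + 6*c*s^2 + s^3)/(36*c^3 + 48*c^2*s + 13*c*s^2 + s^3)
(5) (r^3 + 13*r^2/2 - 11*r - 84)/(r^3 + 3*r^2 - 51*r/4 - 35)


(1) = (q - 7)/(q + 7)
(2) = (k^2 - 4*k - 5)/(k + 3)
(3) = (2*l^2 - 15*l + 18)/(2*l^2 + 12*l)
(4) = (-49*c^2 + s^2)/(6*c^2 + 7*c*s + s^2)
(5) = (2*r + 12)/(2*r + 5)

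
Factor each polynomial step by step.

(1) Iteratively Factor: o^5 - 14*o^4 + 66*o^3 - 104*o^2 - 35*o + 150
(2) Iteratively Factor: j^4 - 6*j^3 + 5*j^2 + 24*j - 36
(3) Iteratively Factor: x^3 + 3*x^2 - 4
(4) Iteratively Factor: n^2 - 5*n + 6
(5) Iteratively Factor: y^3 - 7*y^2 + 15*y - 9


(1) = (o - 5)*(o^4 - 9*o^3 + 21*o^2 + o - 30) = (o - 5)*(o + 1)*(o^3 - 10*o^2 + 31*o - 30) = (o - 5)*(o - 2)*(o + 1)*(o^2 - 8*o + 15) = (o - 5)^2*(o - 2)*(o + 1)*(o - 3)
(2) = (j + 2)*(j^3 - 8*j^2 + 21*j - 18) = (j - 3)*(j + 2)*(j^2 - 5*j + 6) = (j - 3)^2*(j + 2)*(j - 2)
(3) = (x + 2)*(x^2 + x - 2) = (x - 1)*(x + 2)*(x + 2)
(4) = (n - 2)*(n - 3)
(5) = (y - 1)*(y^2 - 6*y + 9) = (y - 3)*(y - 1)*(y - 3)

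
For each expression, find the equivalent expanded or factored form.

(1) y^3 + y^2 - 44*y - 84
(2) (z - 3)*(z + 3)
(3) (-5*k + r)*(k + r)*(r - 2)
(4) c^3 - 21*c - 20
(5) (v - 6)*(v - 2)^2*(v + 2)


(1) = (y - 7)*(y + 2)*(y + 6)
(2) = z^2 - 9
(3) = -5*k^2*r + 10*k^2 - 4*k*r^2 + 8*k*r + r^3 - 2*r^2
(4) = (c - 5)*(c + 1)*(c + 4)
(5) = v^4 - 8*v^3 + 8*v^2 + 32*v - 48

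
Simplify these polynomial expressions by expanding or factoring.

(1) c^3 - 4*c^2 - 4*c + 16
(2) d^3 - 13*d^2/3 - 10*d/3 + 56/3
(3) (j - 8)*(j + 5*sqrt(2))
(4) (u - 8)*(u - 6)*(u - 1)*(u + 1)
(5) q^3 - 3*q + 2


(1) = (c - 4)*(c - 2)*(c + 2)
(2) = (d - 4)*(d - 7/3)*(d + 2)
(3) = j^2 - 8*j + 5*sqrt(2)*j - 40*sqrt(2)
(4) = u^4 - 14*u^3 + 47*u^2 + 14*u - 48
(5) = (q - 1)^2*(q + 2)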